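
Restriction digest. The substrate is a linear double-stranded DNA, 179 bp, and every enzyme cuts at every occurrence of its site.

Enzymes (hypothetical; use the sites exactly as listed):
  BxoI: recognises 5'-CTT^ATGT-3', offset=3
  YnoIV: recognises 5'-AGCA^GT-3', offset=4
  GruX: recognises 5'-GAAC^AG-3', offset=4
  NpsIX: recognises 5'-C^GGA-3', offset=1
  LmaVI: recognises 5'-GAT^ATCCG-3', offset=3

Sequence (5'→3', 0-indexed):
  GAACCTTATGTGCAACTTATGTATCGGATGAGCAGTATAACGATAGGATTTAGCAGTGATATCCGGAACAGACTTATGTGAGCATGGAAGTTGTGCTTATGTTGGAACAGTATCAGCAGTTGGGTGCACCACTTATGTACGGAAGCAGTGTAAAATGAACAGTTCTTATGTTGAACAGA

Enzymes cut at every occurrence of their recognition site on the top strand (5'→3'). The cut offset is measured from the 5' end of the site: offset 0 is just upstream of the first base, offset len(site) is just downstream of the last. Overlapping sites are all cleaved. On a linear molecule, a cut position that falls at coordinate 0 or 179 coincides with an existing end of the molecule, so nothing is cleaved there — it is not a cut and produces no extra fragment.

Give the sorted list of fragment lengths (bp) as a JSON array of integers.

[3,4,5,5,6,6,7,7,7,7,9,9,10,10,11,13,16,21,23]

Site scan:
  BxoI (CTTATGT, off=3): starts [4, 15, 72, 95, 131, 164] → cuts [7, 18, 75, 98, 134, 167]
  YnoIV (AGCAGT, off=4): starts [30, 51, 114, 143] → cuts [34, 55, 118, 147]
  GruX (GAACAG, off=4): starts [65, 104, 156, 172] → cuts [69, 108, 160, 176]
  NpsIX (CGGA, off=1): starts [24, 63, 139] → cuts [25, 64, 140]
  LmaVI (GATATCCG, off=3): starts [57] → cuts [60]

Pooled cuts: [7, 18, 25, 34, 55, 60, 64, 69, 75, 98, 108, 118, 134, 140, 147, 160, 167, 176]

Fragments:
  [0,7): 7 bp
  [7,18): 11 bp
  [18,25): 7 bp
  [25,34): 9 bp
  [34,55): 21 bp
  [55,60): 5 bp
  [60,64): 4 bp
  [64,69): 5 bp
  [69,75): 6 bp
  [75,98): 23 bp
  [98,108): 10 bp
  [108,118): 10 bp
  [118,134): 16 bp
  [134,140): 6 bp
  [140,147): 7 bp
  [147,160): 13 bp
  [160,167): 7 bp
  [167,176): 9 bp
  [176,179): 3 bp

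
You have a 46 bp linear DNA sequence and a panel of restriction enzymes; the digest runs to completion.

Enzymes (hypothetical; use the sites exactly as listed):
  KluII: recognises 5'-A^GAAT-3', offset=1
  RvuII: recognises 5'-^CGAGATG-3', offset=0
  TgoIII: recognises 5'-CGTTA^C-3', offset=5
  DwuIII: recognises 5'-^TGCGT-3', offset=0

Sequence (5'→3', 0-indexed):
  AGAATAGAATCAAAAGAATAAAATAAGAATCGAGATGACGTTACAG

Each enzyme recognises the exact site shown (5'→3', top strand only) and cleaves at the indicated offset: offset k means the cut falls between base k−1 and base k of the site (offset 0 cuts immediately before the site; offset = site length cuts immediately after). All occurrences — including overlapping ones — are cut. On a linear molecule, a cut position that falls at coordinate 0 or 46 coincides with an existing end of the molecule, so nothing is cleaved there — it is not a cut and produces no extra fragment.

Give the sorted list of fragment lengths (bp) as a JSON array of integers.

Per-enzyme occurrences:
  KluII AGAAT/1: at [0, 5, 14, 25] ⇒ [1, 6, 15, 26]
  RvuII CGAGATG/0: at [30] ⇒ [30]
  TgoIII CGTTAC/5: at [38] ⇒ [43]
  DwuIII (TGCGT, off=0): no sites

All cut coordinates (distinct, sorted): [1, 6, 15, 26, 30, 43]

Fragment lengths:
  [0,1): 1 bp
  [1,6): 5 bp
  [6,15): 9 bp
  [15,26): 11 bp
  [26,30): 4 bp
  [30,43): 13 bp
  [43,46): 3 bp

[1,3,4,5,9,11,13]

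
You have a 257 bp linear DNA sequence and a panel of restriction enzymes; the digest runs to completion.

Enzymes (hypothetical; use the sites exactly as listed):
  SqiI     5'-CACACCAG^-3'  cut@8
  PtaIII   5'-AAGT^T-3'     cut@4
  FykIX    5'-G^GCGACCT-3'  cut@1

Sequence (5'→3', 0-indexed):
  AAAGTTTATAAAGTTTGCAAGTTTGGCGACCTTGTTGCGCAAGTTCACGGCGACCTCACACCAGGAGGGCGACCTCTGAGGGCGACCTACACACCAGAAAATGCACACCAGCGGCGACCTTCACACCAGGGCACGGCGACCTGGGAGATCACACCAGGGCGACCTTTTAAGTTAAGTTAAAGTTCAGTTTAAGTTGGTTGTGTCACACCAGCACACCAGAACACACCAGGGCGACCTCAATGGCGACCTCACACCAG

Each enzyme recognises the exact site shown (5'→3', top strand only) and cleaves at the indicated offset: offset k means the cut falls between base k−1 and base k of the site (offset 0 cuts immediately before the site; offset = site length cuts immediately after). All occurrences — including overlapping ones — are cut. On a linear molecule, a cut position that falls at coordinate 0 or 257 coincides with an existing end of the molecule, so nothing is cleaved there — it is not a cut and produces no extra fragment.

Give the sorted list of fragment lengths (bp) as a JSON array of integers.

Site scan:
  SqiI CACACCAG/8: at [56, 89, 103, 121, 149, 203, 211, 221, 249] ⇒ [64, 97, 111, 129, 157, 211, 219, 229] (position 257 is a terminus of the linear molecule — no cut)
  PtaIII AAGTT/4: at [1, 10, 18, 40, 168, 173, 179, 190] ⇒ [5, 14, 22, 44, 172, 177, 183, 194]
  FykIX GGCGACCT/1: at [24, 48, 67, 80, 112, 134, 157, 229, 241] ⇒ [25, 49, 68, 81, 113, 135, 158, 230, 242]

Pooled cuts: [5, 14, 22, 25, 44, 49, 64, 68, 81, 97, 111, 113, 129, 135, 157, 158, 172, 177, 183, 194, 211, 219, 229, 230, 242]

Fragment lengths:
  [0,5): 5 bp
  [5,14): 9 bp
  [14,22): 8 bp
  [22,25): 3 bp
  [25,44): 19 bp
  [44,49): 5 bp
  [49,64): 15 bp
  [64,68): 4 bp
  [68,81): 13 bp
  [81,97): 16 bp
  [97,111): 14 bp
  [111,113): 2 bp
  [113,129): 16 bp
  [129,135): 6 bp
  [135,157): 22 bp
  [157,158): 1 bp
  [158,172): 14 bp
  [172,177): 5 bp
  [177,183): 6 bp
  [183,194): 11 bp
  [194,211): 17 bp
  [211,219): 8 bp
  [219,229): 10 bp
  [229,230): 1 bp
  [230,242): 12 bp
  [242,257): 15 bp

[1,1,2,3,4,5,5,5,6,6,8,8,9,10,11,12,13,14,14,15,15,16,16,17,19,22]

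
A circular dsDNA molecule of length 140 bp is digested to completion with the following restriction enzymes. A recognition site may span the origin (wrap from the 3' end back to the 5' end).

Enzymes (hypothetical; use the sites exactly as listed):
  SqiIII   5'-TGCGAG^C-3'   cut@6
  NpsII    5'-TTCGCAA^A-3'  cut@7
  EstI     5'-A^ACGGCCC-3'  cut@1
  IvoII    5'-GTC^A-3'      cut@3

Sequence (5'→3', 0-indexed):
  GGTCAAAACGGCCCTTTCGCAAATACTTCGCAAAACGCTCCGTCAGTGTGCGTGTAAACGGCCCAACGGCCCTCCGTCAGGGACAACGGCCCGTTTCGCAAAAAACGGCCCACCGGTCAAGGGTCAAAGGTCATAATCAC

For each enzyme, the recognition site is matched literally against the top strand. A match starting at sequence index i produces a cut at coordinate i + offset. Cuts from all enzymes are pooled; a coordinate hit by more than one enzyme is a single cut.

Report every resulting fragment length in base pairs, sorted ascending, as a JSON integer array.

[3,3,7,7,7,8,11,11,12,13,13,14,15,16]

Per-enzyme occurrences:
  SqiIII (TGCGAGC, off=6): no sites
  NpsII (TTCGCAAA, off=7): starts [15, 26, 94] → cuts [22, 33, 101]
  EstI (AACGGCCC, off=1): starts [6, 56, 64, 84, 103] → cuts [7, 57, 65, 85, 104]
  IvoII (GTCA, off=3): starts [1, 41, 75, 115, 122, 129] → cuts [4, 44, 78, 118, 125, 132]

All cut coordinates (distinct, sorted): [4, 7, 22, 33, 44, 57, 65, 78, 85, 101, 104, 118, 125, 132]

Fragments:
  4→7: 3 bp
  7→22: 15 bp
  22→33: 11 bp
  33→44: 11 bp
  44→57: 13 bp
  57→65: 8 bp
  65→78: 13 bp
  78→85: 7 bp
  85→101: 16 bp
  101→104: 3 bp
  104→118: 14 bp
  118→125: 7 bp
  125→132: 7 bp
  132→4 (wrap): 140-132+4 = 12 bp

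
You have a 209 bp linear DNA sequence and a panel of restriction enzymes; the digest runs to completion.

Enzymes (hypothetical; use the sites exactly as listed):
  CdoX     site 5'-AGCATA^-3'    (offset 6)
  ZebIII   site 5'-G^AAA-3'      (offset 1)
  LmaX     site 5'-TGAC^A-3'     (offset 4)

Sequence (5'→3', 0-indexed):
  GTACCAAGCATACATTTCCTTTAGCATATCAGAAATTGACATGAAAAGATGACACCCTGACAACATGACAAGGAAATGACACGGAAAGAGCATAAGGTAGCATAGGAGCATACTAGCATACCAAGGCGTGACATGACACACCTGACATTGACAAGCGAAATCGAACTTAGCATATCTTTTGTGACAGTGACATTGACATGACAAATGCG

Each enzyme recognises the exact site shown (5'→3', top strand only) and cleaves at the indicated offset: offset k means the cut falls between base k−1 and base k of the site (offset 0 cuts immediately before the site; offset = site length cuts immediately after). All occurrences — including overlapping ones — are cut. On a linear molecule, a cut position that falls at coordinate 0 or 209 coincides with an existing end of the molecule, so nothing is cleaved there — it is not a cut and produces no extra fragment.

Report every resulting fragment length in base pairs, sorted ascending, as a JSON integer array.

Per-enzyme occurrences:
  CdoX (AGCATA, off=6): starts [6, 22, 88, 98, 106, 114, 168] → cuts [12, 28, 94, 104, 112, 120, 174]
  ZebIII (GAAA, off=1): starts [31, 42, 72, 83, 156] → cuts [32, 43, 73, 84, 157]
  LmaX (TGACA, off=4): starts [36, 49, 57, 65, 76, 128, 133, 142, 148, 181, 187, 193, 198] → cuts [40, 53, 61, 69, 80, 132, 137, 146, 152, 185, 191, 197, 202]

All cut coordinates (distinct, sorted): [12, 28, 32, 40, 43, 53, 61, 69, 73, 80, 84, 94, 104, 112, 120, 132, 137, 146, 152, 157, 174, 185, 191, 197, 202]

Fragment lengths:
  [0,12): 12 bp
  [12,28): 16 bp
  [28,32): 4 bp
  [32,40): 8 bp
  [40,43): 3 bp
  [43,53): 10 bp
  [53,61): 8 bp
  [61,69): 8 bp
  [69,73): 4 bp
  [73,80): 7 bp
  [80,84): 4 bp
  [84,94): 10 bp
  [94,104): 10 bp
  [104,112): 8 bp
  [112,120): 8 bp
  [120,132): 12 bp
  [132,137): 5 bp
  [137,146): 9 bp
  [146,152): 6 bp
  [152,157): 5 bp
  [157,174): 17 bp
  [174,185): 11 bp
  [185,191): 6 bp
  [191,197): 6 bp
  [197,202): 5 bp
  [202,209): 7 bp

[3,4,4,4,5,5,5,6,6,6,7,7,8,8,8,8,8,9,10,10,10,11,12,12,16,17]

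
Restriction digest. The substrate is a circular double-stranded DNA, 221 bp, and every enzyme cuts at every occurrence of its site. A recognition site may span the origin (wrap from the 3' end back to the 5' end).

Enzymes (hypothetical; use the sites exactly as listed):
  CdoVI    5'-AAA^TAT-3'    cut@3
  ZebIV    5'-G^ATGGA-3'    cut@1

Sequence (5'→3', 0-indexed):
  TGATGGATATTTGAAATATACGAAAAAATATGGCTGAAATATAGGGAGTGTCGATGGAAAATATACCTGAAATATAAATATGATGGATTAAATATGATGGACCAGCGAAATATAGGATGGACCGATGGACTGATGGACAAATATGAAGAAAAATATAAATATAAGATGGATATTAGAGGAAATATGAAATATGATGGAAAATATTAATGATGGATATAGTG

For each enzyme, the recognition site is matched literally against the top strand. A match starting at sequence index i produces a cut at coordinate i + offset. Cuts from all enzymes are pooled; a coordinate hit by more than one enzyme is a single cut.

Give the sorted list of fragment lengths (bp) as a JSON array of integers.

[4,4,4,6,6,6,6,7,8,8,8,8,8,9,10,11,11,12,12,14,14,14,14,17]

Per-enzyme occurrences:
  CdoVI AAATAT/3: at [13, 25, 36, 58, 69, 75, 89, 107, 138, 150, 156, 179, 186, 198] ⇒ [16, 28, 39, 61, 72, 78, 92, 110, 141, 153, 159, 182, 189, 201]
  ZebIV GATGGA/1: at [1, 52, 81, 95, 115, 123, 131, 164, 192, 208] ⇒ [2, 53, 82, 96, 116, 124, 132, 165, 193, 209]

All cut coordinates (distinct, sorted): [2, 16, 28, 39, 53, 61, 72, 78, 82, 92, 96, 110, 116, 124, 132, 141, 153, 159, 165, 182, 189, 193, 201, 209]

Fragments:
  2→16: 14 bp
  16→28: 12 bp
  28→39: 11 bp
  39→53: 14 bp
  53→61: 8 bp
  61→72: 11 bp
  72→78: 6 bp
  78→82: 4 bp
  82→92: 10 bp
  92→96: 4 bp
  96→110: 14 bp
  110→116: 6 bp
  116→124: 8 bp
  124→132: 8 bp
  132→141: 9 bp
  141→153: 12 bp
  153→159: 6 bp
  159→165: 6 bp
  165→182: 17 bp
  182→189: 7 bp
  189→193: 4 bp
  193→201: 8 bp
  201→209: 8 bp
  209→2 (wrap): 221-209+2 = 14 bp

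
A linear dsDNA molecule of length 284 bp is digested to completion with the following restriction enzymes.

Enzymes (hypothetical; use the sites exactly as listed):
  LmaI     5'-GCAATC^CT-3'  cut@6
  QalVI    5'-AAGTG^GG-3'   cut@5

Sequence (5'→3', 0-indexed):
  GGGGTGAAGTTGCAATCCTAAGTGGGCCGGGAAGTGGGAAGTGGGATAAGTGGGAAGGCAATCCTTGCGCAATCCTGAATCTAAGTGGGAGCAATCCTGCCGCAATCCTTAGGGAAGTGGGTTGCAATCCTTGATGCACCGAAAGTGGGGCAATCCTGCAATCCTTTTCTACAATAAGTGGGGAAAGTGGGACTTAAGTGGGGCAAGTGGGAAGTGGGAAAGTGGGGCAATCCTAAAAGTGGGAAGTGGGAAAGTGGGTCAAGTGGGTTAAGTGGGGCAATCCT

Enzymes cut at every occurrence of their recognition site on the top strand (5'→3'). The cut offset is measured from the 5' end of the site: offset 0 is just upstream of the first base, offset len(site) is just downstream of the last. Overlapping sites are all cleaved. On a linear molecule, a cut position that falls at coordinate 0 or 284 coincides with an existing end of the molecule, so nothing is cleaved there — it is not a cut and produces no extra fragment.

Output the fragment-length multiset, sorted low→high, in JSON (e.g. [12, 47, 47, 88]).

Site scan:
  LmaI (GCAATCCT, off=6): starts [11, 57, 68, 90, 101, 123, 149, 157, 226, 276] → cuts [17, 63, 74, 96, 107, 129, 155, 163, 232, 282]
  QalVI (AAGTGGG, off=5): starts [19, 31, 38, 47, 82, 114, 142, 175, 184, 195, 204, 211, 219, 236, 243, 251, 260, 269] → cuts [24, 36, 43, 52, 87, 119, 147, 180, 189, 200, 209, 216, 224, 241, 248, 256, 265, 274]

All cut coordinates (distinct, sorted): [17, 24, 36, 43, 52, 63, 74, 87, 96, 107, 119, 129, 147, 155, 163, 180, 189, 200, 209, 216, 224, 232, 241, 248, 256, 265, 274, 282]

Fragment lengths:
  [0,17): 17 bp
  [17,24): 7 bp
  [24,36): 12 bp
  [36,43): 7 bp
  [43,52): 9 bp
  [52,63): 11 bp
  [63,74): 11 bp
  [74,87): 13 bp
  [87,96): 9 bp
  [96,107): 11 bp
  [107,119): 12 bp
  [119,129): 10 bp
  [129,147): 18 bp
  [147,155): 8 bp
  [155,163): 8 bp
  [163,180): 17 bp
  [180,189): 9 bp
  [189,200): 11 bp
  [200,209): 9 bp
  [209,216): 7 bp
  [216,224): 8 bp
  [224,232): 8 bp
  [232,241): 9 bp
  [241,248): 7 bp
  [248,256): 8 bp
  [256,265): 9 bp
  [265,274): 9 bp
  [274,282): 8 bp
  [282,284): 2 bp

[2,7,7,7,7,8,8,8,8,8,8,9,9,9,9,9,9,9,10,11,11,11,11,12,12,13,17,17,18]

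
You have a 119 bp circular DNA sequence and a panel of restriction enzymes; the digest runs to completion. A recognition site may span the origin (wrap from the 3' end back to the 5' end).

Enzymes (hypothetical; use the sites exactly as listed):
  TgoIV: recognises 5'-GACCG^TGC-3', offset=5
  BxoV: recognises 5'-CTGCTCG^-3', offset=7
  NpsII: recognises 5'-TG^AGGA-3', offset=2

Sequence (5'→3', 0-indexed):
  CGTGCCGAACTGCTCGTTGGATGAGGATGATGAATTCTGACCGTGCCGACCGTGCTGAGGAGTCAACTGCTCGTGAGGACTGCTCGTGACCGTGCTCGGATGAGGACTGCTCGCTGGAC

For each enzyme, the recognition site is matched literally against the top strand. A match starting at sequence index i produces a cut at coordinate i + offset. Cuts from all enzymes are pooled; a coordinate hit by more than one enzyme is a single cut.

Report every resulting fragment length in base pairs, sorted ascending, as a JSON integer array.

[2,5,6,7,8,9,10,11,11,14,16,20]

Per-enzyme occurrences:
  TgoIV GACCGTGC/5: at [38, 47, 87, 116] ⇒ [2, 43, 52, 92]
  BxoV CTGCTCG/7: at [9, 66, 79, 106] ⇒ [16, 73, 86, 113]
  NpsII TGAGGA/2: at [21, 55, 73, 100] ⇒ [23, 57, 75, 102]

All cut coordinates (distinct, sorted): [2, 16, 23, 43, 52, 57, 73, 75, 86, 92, 102, 113]

Fragment lengths:
  2→16: 14 bp
  16→23: 7 bp
  23→43: 20 bp
  43→52: 9 bp
  52→57: 5 bp
  57→73: 16 bp
  73→75: 2 bp
  75→86: 11 bp
  86→92: 6 bp
  92→102: 10 bp
  102→113: 11 bp
  113→2 (wrap): 119-113+2 = 8 bp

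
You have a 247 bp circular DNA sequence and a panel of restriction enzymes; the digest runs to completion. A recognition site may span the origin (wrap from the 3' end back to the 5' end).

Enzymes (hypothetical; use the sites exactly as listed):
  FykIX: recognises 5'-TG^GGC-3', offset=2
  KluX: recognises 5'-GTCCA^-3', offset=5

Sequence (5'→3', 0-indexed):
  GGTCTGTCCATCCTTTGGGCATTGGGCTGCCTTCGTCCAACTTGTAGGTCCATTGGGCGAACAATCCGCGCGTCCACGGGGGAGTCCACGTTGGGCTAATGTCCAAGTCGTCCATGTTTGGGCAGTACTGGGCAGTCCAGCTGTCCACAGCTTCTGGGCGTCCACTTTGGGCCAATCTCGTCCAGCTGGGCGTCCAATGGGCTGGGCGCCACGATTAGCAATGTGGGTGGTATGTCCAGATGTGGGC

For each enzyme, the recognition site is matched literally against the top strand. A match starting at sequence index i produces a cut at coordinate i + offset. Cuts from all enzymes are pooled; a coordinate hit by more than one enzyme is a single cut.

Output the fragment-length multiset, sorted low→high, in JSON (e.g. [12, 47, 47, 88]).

Per-enzyme occurrences:
  FykIX TGGGC/2: at [15, 22, 53, 91, 118, 128, 154, 167, 186, 197, 202, 242] ⇒ [17, 24, 55, 93, 120, 130, 156, 169, 188, 199, 204, 244]
  KluX GTCCA/5: at [5, 34, 47, 71, 83, 100, 109, 134, 142, 159, 179, 191, 233] ⇒ [10, 39, 52, 76, 88, 105, 114, 139, 147, 164, 184, 196, 238]

Pooled cuts: [10, 17, 24, 39, 52, 55, 76, 88, 93, 105, 114, 120, 130, 139, 147, 156, 164, 169, 184, 188, 196, 199, 204, 238, 244]

Fragments:
  10→17: 7 bp
  17→24: 7 bp
  24→39: 15 bp
  39→52: 13 bp
  52→55: 3 bp
  55→76: 21 bp
  76→88: 12 bp
  88→93: 5 bp
  93→105: 12 bp
  105→114: 9 bp
  114→120: 6 bp
  120→130: 10 bp
  130→139: 9 bp
  139→147: 8 bp
  147→156: 9 bp
  156→164: 8 bp
  164→169: 5 bp
  169→184: 15 bp
  184→188: 4 bp
  188→196: 8 bp
  196→199: 3 bp
  199→204: 5 bp
  204→238: 34 bp
  238→244: 6 bp
  244→10 (wrap): 247-244+10 = 13 bp

[3,3,4,5,5,5,6,6,7,7,8,8,8,9,9,9,10,12,12,13,13,15,15,21,34]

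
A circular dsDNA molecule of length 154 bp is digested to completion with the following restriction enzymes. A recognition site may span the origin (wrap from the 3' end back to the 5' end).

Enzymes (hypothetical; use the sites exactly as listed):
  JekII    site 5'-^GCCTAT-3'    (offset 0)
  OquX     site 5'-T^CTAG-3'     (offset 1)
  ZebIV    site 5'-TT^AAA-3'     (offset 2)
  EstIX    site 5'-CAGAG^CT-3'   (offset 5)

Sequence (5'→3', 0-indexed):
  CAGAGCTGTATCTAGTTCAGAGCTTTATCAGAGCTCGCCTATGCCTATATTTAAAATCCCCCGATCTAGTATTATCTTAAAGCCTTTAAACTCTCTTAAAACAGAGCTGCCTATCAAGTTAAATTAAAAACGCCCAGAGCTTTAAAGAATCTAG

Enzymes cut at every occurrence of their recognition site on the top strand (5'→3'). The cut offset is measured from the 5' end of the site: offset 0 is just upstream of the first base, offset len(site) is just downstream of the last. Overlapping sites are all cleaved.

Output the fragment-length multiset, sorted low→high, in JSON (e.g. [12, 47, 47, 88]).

Per-enzyme occurrences:
  JekII (GCCTAT, off=0): starts [36, 42, 108] → cuts [36, 42, 108]
  OquX (TCTAG, off=1): starts [10, 64, 149] → cuts [11, 65, 150]
  ZebIV (TTAAA, off=2): starts [50, 76, 85, 95, 118, 123, 141] → cuts [52, 78, 87, 97, 120, 125, 143]
  EstIX (CAGAGCT, off=5): starts [0, 17, 28, 101, 134] → cuts [5, 22, 33, 106, 139]

Pooled cuts: [5, 11, 22, 33, 36, 42, 52, 65, 78, 87, 97, 106, 108, 120, 125, 139, 143, 150]

Fragments:
  5→11: 6 bp
  11→22: 11 bp
  22→33: 11 bp
  33→36: 3 bp
  36→42: 6 bp
  42→52: 10 bp
  52→65: 13 bp
  65→78: 13 bp
  78→87: 9 bp
  87→97: 10 bp
  97→106: 9 bp
  106→108: 2 bp
  108→120: 12 bp
  120→125: 5 bp
  125→139: 14 bp
  139→143: 4 bp
  143→150: 7 bp
  150→5 (wrap): 154-150+5 = 9 bp

[2,3,4,5,6,6,7,9,9,9,10,10,11,11,12,13,13,14]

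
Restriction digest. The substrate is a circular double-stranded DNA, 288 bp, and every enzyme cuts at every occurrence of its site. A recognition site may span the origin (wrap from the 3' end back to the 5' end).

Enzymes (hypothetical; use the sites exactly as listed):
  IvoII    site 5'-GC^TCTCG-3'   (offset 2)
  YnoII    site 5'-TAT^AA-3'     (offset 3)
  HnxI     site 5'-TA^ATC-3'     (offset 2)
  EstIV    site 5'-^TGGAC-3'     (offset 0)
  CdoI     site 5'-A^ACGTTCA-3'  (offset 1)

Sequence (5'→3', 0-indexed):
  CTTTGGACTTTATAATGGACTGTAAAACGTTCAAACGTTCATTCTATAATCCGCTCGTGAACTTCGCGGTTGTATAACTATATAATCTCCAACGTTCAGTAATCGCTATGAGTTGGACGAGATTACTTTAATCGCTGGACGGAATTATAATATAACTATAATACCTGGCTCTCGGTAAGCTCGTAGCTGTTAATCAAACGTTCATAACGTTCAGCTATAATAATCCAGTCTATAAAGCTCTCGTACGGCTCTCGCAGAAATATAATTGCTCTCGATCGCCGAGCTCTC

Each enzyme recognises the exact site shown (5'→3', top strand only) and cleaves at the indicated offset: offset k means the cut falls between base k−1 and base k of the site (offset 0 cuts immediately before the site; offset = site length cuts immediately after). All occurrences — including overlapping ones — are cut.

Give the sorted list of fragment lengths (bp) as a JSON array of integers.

Site scan:
  IvoII (GCTCTCG, off=2): starts [167, 236, 247, 267] → cuts [169, 238, 249, 269]
  YnoII (TATAA, off=3): starts [10, 44, 72, 80, 145, 150, 156, 215, 230, 260] → cuts [13, 47, 75, 83, 148, 153, 159, 218, 233, 263]
  HnxI (TAATC, off=2): starts [46, 82, 99, 128, 190, 220] → cuts [48, 84, 101, 130, 192, 222]
  EstIV (TGGAC, off=0): starts [3, 15, 113, 135] → cuts [3, 15, 113, 135]
  CdoI (AACGTTCA, off=1): starts [25, 33, 90, 196, 205] → cuts [26, 34, 91, 197, 206]

Pooled cuts: [3, 13, 15, 26, 34, 47, 48, 75, 83, 84, 91, 101, 113, 130, 135, 148, 153, 159, 169, 192, 197, 206, 218, 222, 233, 238, 249, 263, 269]

Fragments:
  3→13: 10 bp
  13→15: 2 bp
  15→26: 11 bp
  26→34: 8 bp
  34→47: 13 bp
  47→48: 1 bp
  48→75: 27 bp
  75→83: 8 bp
  83→84: 1 bp
  84→91: 7 bp
  91→101: 10 bp
  101→113: 12 bp
  113→130: 17 bp
  130→135: 5 bp
  135→148: 13 bp
  148→153: 5 bp
  153→159: 6 bp
  159→169: 10 bp
  169→192: 23 bp
  192→197: 5 bp
  197→206: 9 bp
  206→218: 12 bp
  218→222: 4 bp
  222→233: 11 bp
  233→238: 5 bp
  238→249: 11 bp
  249→263: 14 bp
  263→269: 6 bp
  269→3 (wrap): 288-269+3 = 22 bp

[1,1,2,4,5,5,5,5,6,6,7,8,8,9,10,10,10,11,11,11,12,12,13,13,14,17,22,23,27]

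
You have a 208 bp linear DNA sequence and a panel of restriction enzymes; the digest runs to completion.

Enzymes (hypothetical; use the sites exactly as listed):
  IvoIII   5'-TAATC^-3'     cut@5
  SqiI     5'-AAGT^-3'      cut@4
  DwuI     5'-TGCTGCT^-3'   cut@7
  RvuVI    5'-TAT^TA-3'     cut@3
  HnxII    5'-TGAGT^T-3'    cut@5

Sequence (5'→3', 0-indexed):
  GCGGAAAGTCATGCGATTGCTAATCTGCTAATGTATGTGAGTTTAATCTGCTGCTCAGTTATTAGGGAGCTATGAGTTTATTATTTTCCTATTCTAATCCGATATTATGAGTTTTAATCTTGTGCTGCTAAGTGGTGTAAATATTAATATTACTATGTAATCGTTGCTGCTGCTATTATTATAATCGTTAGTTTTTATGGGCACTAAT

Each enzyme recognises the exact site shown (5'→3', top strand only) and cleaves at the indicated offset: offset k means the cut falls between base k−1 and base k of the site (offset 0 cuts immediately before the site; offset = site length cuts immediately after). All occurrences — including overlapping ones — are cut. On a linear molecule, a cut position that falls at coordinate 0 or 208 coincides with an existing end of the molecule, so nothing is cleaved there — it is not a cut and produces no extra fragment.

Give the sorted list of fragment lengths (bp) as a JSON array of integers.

[2,3,3,4,4,6,6,6,7,7,7,7,7,9,9,10,11,12,15,16,17,18,22]

Scan for sites:
  IvoIII (TAATC, off=5): starts [20, 43, 94, 114, 157, 181] → cuts [25, 48, 99, 119, 162, 186]
  SqiI (AAGT, off=4): starts [5, 129] → cuts [9, 133]
  DwuI (TGCTGCT, off=7): starts [48, 122, 164, 167] → cuts [55, 129, 171, 174]
  RvuVI (TATTA, off=3): starts [59, 78, 102, 141, 147, 173, 176] → cuts [62, 81, 105, 144, 150, 176, 179]
  HnxII (TGAGTT, off=5): starts [37, 72, 107] → cuts [42, 77, 112]

All cut coordinates (distinct, sorted): [9, 25, 42, 48, 55, 62, 77, 81, 99, 105, 112, 119, 129, 133, 144, 150, 162, 171, 174, 176, 179, 186]

Fragments:
  [0,9): 9 bp
  [9,25): 16 bp
  [25,42): 17 bp
  [42,48): 6 bp
  [48,55): 7 bp
  [55,62): 7 bp
  [62,77): 15 bp
  [77,81): 4 bp
  [81,99): 18 bp
  [99,105): 6 bp
  [105,112): 7 bp
  [112,119): 7 bp
  [119,129): 10 bp
  [129,133): 4 bp
  [133,144): 11 bp
  [144,150): 6 bp
  [150,162): 12 bp
  [162,171): 9 bp
  [171,174): 3 bp
  [174,176): 2 bp
  [176,179): 3 bp
  [179,186): 7 bp
  [186,208): 22 bp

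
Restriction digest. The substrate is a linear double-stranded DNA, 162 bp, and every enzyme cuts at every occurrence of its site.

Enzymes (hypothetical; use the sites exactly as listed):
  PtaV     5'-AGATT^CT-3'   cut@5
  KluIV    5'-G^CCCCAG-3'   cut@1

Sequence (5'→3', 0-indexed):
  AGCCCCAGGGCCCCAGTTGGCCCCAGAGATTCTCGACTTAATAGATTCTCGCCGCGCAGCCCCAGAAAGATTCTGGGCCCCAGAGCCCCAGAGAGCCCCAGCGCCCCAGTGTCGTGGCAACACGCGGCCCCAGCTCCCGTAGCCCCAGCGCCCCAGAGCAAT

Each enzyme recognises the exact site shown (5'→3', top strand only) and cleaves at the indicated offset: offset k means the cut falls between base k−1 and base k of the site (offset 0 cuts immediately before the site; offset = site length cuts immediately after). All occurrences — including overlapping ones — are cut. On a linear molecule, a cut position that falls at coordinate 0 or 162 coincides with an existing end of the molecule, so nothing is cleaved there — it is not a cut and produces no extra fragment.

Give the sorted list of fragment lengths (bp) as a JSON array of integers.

[2,5,8,8,8,8,10,10,11,12,12,13,15,16,24]

Site scan:
  PtaV (AGATTCT, off=5): starts [26, 42, 67] → cuts [31, 47, 72]
  KluIV (GCCCCAG, off=1): starts [1, 9, 19, 58, 76, 84, 94, 102, 126, 141, 149] → cuts [2, 10, 20, 59, 77, 85, 95, 103, 127, 142, 150]

Pooled cuts: [2, 10, 20, 31, 47, 59, 72, 77, 85, 95, 103, 127, 142, 150]

Fragment lengths:
  [0,2): 2 bp
  [2,10): 8 bp
  [10,20): 10 bp
  [20,31): 11 bp
  [31,47): 16 bp
  [47,59): 12 bp
  [59,72): 13 bp
  [72,77): 5 bp
  [77,85): 8 bp
  [85,95): 10 bp
  [95,103): 8 bp
  [103,127): 24 bp
  [127,142): 15 bp
  [142,150): 8 bp
  [150,162): 12 bp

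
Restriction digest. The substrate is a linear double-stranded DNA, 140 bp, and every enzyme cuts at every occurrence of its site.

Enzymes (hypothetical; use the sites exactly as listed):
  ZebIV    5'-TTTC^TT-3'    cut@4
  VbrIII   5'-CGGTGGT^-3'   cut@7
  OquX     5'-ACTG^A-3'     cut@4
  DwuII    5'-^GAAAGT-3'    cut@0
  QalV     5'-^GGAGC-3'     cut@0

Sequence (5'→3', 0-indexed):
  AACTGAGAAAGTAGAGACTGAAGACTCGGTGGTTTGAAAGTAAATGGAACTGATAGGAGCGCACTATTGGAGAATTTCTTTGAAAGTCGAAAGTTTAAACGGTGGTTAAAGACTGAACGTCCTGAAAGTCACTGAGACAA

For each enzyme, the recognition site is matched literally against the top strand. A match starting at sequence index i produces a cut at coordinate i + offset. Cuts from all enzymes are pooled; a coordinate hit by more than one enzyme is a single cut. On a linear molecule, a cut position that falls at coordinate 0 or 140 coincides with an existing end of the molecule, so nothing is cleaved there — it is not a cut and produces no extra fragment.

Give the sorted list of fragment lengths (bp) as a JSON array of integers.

Per-enzyme occurrences:
  ZebIV (TTTCTT, off=4): starts [74] → cuts [78]
  VbrIII (CGGTGGT, off=7): starts [26, 99] → cuts [33, 106]
  OquX (ACTGA, off=4): starts [1, 16, 48, 111, 130] → cuts [5, 20, 52, 115, 134]
  DwuII (GAAAGT, off=0): starts [6, 35, 81, 88, 123] → cuts [6, 35, 81, 88, 123]
  QalV (GGAGC, off=0): starts [55] → cuts [55]

All cut coordinates (distinct, sorted): [5, 6, 20, 33, 35, 52, 55, 78, 81, 88, 106, 115, 123, 134]

Fragment lengths:
  [0,5): 5 bp
  [5,6): 1 bp
  [6,20): 14 bp
  [20,33): 13 bp
  [33,35): 2 bp
  [35,52): 17 bp
  [52,55): 3 bp
  [55,78): 23 bp
  [78,81): 3 bp
  [81,88): 7 bp
  [88,106): 18 bp
  [106,115): 9 bp
  [115,123): 8 bp
  [123,134): 11 bp
  [134,140): 6 bp

[1,2,3,3,5,6,7,8,9,11,13,14,17,18,23]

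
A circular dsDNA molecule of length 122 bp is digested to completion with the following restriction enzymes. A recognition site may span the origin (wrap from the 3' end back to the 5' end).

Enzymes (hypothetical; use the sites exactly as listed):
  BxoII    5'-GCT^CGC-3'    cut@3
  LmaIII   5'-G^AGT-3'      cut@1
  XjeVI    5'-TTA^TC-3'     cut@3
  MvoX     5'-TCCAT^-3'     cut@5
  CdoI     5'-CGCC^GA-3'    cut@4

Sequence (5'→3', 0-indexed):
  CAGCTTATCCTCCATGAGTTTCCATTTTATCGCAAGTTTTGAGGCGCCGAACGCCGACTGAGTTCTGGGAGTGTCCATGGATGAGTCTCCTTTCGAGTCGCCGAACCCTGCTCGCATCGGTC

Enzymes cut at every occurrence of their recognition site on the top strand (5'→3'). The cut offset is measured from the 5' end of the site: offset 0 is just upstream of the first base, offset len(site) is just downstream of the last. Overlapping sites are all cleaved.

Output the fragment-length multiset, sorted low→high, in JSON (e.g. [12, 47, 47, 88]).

Scan for sites:
  BxoII (GCTCGC, off=3): starts [109] → cuts [112]
  LmaIII (GAGT, off=1): starts [15, 59, 68, 82, 94] → cuts [16, 60, 69, 83, 95]
  XjeVI (TTATC, off=3): starts [4, 26] → cuts [7, 29]
  MvoX (TCCAT, off=5): starts [10, 20, 73] → cuts [15, 25, 78]
  CdoI (CGCCGA, off=4): starts [44, 51, 98] → cuts [48, 55, 102]

Pooled cuts: [7, 15, 16, 25, 29, 48, 55, 60, 69, 78, 83, 95, 102, 112]

Fragments:
  7→15: 8 bp
  15→16: 1 bp
  16→25: 9 bp
  25→29: 4 bp
  29→48: 19 bp
  48→55: 7 bp
  55→60: 5 bp
  60→69: 9 bp
  69→78: 9 bp
  78→83: 5 bp
  83→95: 12 bp
  95→102: 7 bp
  102→112: 10 bp
  112→7 (wrap): 122-112+7 = 17 bp

[1,4,5,5,7,7,8,9,9,9,10,12,17,19]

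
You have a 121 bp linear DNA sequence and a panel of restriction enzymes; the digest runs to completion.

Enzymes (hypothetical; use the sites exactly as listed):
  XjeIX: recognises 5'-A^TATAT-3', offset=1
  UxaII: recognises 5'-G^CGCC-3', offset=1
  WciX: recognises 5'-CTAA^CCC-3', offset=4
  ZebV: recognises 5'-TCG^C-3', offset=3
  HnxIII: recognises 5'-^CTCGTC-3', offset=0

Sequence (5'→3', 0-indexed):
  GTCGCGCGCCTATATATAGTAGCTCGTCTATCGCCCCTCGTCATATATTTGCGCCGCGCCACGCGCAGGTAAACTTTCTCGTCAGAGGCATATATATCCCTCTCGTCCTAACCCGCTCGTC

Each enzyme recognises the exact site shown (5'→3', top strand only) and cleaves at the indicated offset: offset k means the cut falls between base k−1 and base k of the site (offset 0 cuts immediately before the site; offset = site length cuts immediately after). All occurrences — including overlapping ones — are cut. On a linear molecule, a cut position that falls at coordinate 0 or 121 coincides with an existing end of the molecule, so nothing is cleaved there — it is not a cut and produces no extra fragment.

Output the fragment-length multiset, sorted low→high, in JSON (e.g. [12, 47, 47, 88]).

[2,2,3,4,4,5,6,6,7,8,9,10,10,11,13,21]

Scan for sites:
  XjeIX (ATATAT, off=1): starts [11, 42, 89, 91] → cuts [12, 43, 90, 92]
  UxaII (GCGCC, off=1): starts [5, 50, 55] → cuts [6, 51, 56]
  WciX (CTAACCC, off=4): starts [107] → cuts [111]
  ZebV (TCGC, off=3): starts [1, 30] → cuts [4, 33]
  HnxIII (CTCGTC, off=0): starts [22, 36, 77, 101, 115] → cuts [22, 36, 77, 101, 115]

Pooled cuts: [4, 6, 12, 22, 33, 36, 43, 51, 56, 77, 90, 92, 101, 111, 115]

Fragments:
  [0,4): 4 bp
  [4,6): 2 bp
  [6,12): 6 bp
  [12,22): 10 bp
  [22,33): 11 bp
  [33,36): 3 bp
  [36,43): 7 bp
  [43,51): 8 bp
  [51,56): 5 bp
  [56,77): 21 bp
  [77,90): 13 bp
  [90,92): 2 bp
  [92,101): 9 bp
  [101,111): 10 bp
  [111,115): 4 bp
  [115,121): 6 bp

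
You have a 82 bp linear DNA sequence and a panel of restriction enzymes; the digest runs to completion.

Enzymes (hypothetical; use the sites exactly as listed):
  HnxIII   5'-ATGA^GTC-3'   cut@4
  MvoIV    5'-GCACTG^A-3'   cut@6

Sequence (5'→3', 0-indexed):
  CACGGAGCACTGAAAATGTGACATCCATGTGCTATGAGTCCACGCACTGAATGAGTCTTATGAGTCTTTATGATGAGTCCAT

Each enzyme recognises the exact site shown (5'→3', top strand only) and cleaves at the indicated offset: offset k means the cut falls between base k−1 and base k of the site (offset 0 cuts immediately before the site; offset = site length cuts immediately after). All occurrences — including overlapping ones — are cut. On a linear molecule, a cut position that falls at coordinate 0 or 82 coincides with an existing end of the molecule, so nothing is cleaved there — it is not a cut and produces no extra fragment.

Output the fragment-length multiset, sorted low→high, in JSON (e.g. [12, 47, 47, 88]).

Scan for sites:
  HnxIII ATGAGTC/4: at [33, 50, 59, 72] ⇒ [37, 54, 63, 76]
  MvoIV GCACTGA/6: at [6, 43] ⇒ [12, 49]

Pooled cuts: [12, 37, 49, 54, 63, 76]

Fragment lengths:
  [0,12): 12 bp
  [12,37): 25 bp
  [37,49): 12 bp
  [49,54): 5 bp
  [54,63): 9 bp
  [63,76): 13 bp
  [76,82): 6 bp

[5,6,9,12,12,13,25]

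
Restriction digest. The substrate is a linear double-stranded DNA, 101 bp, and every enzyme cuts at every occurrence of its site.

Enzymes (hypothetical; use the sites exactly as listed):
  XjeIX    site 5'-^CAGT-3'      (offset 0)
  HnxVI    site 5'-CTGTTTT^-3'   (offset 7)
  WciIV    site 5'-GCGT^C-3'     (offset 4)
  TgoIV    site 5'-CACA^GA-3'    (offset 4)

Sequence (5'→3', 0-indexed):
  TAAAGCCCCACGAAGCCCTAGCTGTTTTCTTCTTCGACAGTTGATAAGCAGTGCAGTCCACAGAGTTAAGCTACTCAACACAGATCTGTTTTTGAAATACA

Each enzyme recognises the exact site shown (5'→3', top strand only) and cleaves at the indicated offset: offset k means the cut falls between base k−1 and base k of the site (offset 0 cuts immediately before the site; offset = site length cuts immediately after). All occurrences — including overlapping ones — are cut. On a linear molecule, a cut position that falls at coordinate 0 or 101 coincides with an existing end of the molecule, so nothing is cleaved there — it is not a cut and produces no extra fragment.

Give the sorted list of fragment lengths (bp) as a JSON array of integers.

[5,9,9,9,10,11,20,28]

Site scan:
  XjeIX CAGT/0: at [37, 48, 53] ⇒ [37, 48, 53]
  HnxVI CTGTTTT/7: at [21, 85] ⇒ [28, 92]
  WciIV (GCGTC, off=4): no sites
  TgoIV CACAGA/4: at [58, 78] ⇒ [62, 82]

Pooled cuts: [28, 37, 48, 53, 62, 82, 92]

Fragments:
  [0,28): 28 bp
  [28,37): 9 bp
  [37,48): 11 bp
  [48,53): 5 bp
  [53,62): 9 bp
  [62,82): 20 bp
  [82,92): 10 bp
  [92,101): 9 bp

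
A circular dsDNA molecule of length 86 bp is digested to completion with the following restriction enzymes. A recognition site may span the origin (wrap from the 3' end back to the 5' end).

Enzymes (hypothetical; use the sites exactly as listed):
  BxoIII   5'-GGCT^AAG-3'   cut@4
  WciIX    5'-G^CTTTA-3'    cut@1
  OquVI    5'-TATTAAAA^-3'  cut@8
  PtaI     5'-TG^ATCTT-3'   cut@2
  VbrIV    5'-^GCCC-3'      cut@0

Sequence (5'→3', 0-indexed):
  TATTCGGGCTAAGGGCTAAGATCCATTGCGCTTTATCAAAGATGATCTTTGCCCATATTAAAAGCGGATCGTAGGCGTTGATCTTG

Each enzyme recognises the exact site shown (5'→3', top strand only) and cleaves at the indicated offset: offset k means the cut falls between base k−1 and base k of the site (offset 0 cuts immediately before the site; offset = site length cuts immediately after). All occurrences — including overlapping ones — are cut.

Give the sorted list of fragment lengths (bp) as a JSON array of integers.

Scan for sites:
  BxoIII GGCTAAG/4: at [6, 13] ⇒ [10, 17]
  WciIX GCTTTA/1: at [29] ⇒ [30]
  OquVI TATTAAAA/8: at [55] ⇒ [63]
  PtaI TGATCTT/2: at [42, 78] ⇒ [44, 80]
  VbrIV GCCC/0: at [50] ⇒ [50]

All cut coordinates (distinct, sorted): [10, 17, 30, 44, 50, 63, 80]

Fragments:
  10→17: 7 bp
  17→30: 13 bp
  30→44: 14 bp
  44→50: 6 bp
  50→63: 13 bp
  63→80: 17 bp
  80→10 (wrap): 86-80+10 = 16 bp

[6,7,13,13,14,16,17]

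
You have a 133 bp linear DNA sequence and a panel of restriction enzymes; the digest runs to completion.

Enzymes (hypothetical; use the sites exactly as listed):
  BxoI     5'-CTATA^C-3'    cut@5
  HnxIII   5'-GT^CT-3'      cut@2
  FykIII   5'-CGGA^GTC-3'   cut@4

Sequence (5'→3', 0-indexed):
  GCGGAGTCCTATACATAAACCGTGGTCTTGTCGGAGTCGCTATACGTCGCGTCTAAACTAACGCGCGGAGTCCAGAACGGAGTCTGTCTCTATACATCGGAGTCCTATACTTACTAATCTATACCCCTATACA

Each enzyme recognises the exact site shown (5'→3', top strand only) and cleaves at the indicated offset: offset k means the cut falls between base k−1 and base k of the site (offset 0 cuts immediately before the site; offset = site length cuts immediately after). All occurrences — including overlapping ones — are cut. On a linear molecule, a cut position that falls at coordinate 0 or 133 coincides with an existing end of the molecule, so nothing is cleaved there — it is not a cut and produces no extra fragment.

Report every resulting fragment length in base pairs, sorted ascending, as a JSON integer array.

[2,2,4,5,7,7,8,8,8,8,9,9,12,13,14,17]

Scan for sites:
  BxoI (CTATAC, off=5): starts [8, 39, 89, 104, 118, 126] → cuts [13, 44, 94, 109, 123, 131]
  HnxIII (GTCT, off=2): starts [24, 50, 81, 85] → cuts [26, 52, 83, 87]
  FykIII (CGGAGTC, off=4): starts [1, 31, 65, 77, 97] → cuts [5, 35, 69, 81, 101]

Pooled cuts: [5, 13, 26, 35, 44, 52, 69, 81, 83, 87, 94, 101, 109, 123, 131]

Fragments:
  [0,5): 5 bp
  [5,13): 8 bp
  [13,26): 13 bp
  [26,35): 9 bp
  [35,44): 9 bp
  [44,52): 8 bp
  [52,69): 17 bp
  [69,81): 12 bp
  [81,83): 2 bp
  [83,87): 4 bp
  [87,94): 7 bp
  [94,101): 7 bp
  [101,109): 8 bp
  [109,123): 14 bp
  [123,131): 8 bp
  [131,133): 2 bp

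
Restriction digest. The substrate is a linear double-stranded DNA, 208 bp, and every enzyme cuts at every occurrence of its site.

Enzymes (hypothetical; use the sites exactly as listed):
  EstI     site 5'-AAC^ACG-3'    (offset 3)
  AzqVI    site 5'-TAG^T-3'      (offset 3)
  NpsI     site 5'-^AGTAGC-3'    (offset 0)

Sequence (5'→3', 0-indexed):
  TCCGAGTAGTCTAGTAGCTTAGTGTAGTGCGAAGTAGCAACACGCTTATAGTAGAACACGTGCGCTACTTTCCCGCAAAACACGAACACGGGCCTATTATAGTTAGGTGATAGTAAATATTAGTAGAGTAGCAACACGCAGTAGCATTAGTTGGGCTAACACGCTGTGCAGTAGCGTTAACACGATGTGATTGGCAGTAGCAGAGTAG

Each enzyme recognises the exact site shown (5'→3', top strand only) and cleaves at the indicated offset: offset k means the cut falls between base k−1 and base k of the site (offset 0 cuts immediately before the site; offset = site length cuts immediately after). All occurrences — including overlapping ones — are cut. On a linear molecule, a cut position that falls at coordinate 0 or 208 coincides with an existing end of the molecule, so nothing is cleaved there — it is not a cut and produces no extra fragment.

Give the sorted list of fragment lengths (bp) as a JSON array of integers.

[2,3,3,4,5,5,6,6,8,9,9,9,9,10,10,10,11,11,12,13,14,15,24]

Per-enzyme occurrences:
  EstI (AACACG, off=3): starts [38, 54, 78, 84, 132, 157, 178] → cuts [41, 57, 81, 87, 135, 160, 181]
  AzqVI (TAGT, off=3): starts [6, 11, 19, 24, 48, 99, 110, 120, 147] → cuts [9, 14, 22, 27, 51, 102, 113, 123, 150]
  NpsI (AGTAGC, off=0): starts [12, 32, 126, 139, 169, 195] → cuts [12, 32, 126, 139, 169, 195]

Pooled cuts: [9, 12, 14, 22, 27, 32, 41, 51, 57, 81, 87, 102, 113, 123, 126, 135, 139, 150, 160, 169, 181, 195]

Fragment lengths:
  [0,9): 9 bp
  [9,12): 3 bp
  [12,14): 2 bp
  [14,22): 8 bp
  [22,27): 5 bp
  [27,32): 5 bp
  [32,41): 9 bp
  [41,51): 10 bp
  [51,57): 6 bp
  [57,81): 24 bp
  [81,87): 6 bp
  [87,102): 15 bp
  [102,113): 11 bp
  [113,123): 10 bp
  [123,126): 3 bp
  [126,135): 9 bp
  [135,139): 4 bp
  [139,150): 11 bp
  [150,160): 10 bp
  [160,169): 9 bp
  [169,181): 12 bp
  [181,195): 14 bp
  [195,208): 13 bp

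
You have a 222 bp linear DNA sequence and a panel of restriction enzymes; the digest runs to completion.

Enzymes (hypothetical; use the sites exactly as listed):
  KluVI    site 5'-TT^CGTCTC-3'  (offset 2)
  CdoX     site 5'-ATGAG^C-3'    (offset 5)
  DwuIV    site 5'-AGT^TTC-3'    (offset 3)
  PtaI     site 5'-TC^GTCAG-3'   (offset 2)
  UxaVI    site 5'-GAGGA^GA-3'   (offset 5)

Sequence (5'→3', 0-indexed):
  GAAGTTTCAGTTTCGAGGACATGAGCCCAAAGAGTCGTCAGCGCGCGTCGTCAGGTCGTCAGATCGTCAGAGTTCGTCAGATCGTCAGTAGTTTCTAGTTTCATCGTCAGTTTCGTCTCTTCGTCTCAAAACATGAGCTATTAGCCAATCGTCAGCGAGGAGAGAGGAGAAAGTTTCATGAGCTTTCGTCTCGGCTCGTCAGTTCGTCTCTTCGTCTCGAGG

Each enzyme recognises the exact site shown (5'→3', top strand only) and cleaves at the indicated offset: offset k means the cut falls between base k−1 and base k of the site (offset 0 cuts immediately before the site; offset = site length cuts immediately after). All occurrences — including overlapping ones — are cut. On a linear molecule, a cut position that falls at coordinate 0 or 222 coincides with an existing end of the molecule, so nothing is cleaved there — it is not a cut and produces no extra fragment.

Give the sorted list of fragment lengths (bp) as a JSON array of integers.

[2,4,5,6,6,6,6,7,7,7,8,8,8,8,8,8,9,10,10,11,11,11,13,13,14,16]

Scan for sites:
  KluVI (TTCGTCTC, off=2): starts [111, 119, 184, 202, 210] → cuts [113, 121, 186, 204, 212]
  CdoX (ATGAGC, off=5): starts [20, 132, 177] → cuts [25, 137, 182]
  DwuIV (AGTTTC, off=3): starts [2, 8, 89, 96, 108, 171] → cuts [5, 11, 92, 99, 111, 174]
  PtaI (TCGTCAG, off=2): starts [34, 47, 55, 63, 73, 81, 103, 148, 195] → cuts [36, 49, 57, 65, 75, 83, 105, 150, 197]
  UxaVI (GAGGAGA, off=5): starts [156, 163] → cuts [161, 168]

All cut coordinates (distinct, sorted): [5, 11, 25, 36, 49, 57, 65, 75, 83, 92, 99, 105, 111, 113, 121, 137, 150, 161, 168, 174, 182, 186, 197, 204, 212]

Fragments:
  [0,5): 5 bp
  [5,11): 6 bp
  [11,25): 14 bp
  [25,36): 11 bp
  [36,49): 13 bp
  [49,57): 8 bp
  [57,65): 8 bp
  [65,75): 10 bp
  [75,83): 8 bp
  [83,92): 9 bp
  [92,99): 7 bp
  [99,105): 6 bp
  [105,111): 6 bp
  [111,113): 2 bp
  [113,121): 8 bp
  [121,137): 16 bp
  [137,150): 13 bp
  [150,161): 11 bp
  [161,168): 7 bp
  [168,174): 6 bp
  [174,182): 8 bp
  [182,186): 4 bp
  [186,197): 11 bp
  [197,204): 7 bp
  [204,212): 8 bp
  [212,222): 10 bp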